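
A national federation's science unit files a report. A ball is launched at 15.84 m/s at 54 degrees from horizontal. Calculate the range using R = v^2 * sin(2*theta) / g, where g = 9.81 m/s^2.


sin(2 * 54) = sin(108) = 0.951057
v^2 = 15.84^2 = 250.9056
R = 250.9056 * 0.951057 / 9.81
= 24.325 m

24.325 m


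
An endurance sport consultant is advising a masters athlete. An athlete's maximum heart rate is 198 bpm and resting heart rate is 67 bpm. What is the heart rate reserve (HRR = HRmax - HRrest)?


HRR = HRmax - HRrest
= 198 - 67
= 131 bpm

131 bpm


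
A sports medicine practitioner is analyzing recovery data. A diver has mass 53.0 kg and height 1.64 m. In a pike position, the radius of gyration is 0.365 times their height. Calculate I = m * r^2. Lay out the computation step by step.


r = 0.365 * 1.64 = 0.5986 m
I = m * r^2 = 53.0 * 0.358322 = 18.991 kg*m^2

18.991 kg*m^2


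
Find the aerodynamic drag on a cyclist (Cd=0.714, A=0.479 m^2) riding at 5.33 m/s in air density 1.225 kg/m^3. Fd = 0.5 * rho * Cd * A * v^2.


Fd = 0.5 * 1.225 * 0.714 * 0.479 * 5.33^2
= 0.5 * 1.225 * 0.714 * 0.479 * 28.4089
= 5.951 N

5.951 N


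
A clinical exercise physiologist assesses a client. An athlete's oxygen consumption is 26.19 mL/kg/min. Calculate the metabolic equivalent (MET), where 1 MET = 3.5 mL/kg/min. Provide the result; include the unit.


MET = VO2 / 3.5
= 26.19 / 3.5
= 7.48 METs

7.48 METs


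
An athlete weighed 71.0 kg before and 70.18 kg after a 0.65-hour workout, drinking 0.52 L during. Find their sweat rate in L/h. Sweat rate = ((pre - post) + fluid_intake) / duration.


Body mass change = 0.82 kg
Total sweat loss = 0.82 + 0.52 = 1.34 L
Rate = 1.34 / 0.65 = 2.062 L/h

2.062 L/h


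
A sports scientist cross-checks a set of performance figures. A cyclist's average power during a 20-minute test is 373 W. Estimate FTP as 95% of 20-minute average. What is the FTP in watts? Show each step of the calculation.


FTP = 20-min power * 0.95
= 373 * 0.95
= 354.35 W

354.35 W


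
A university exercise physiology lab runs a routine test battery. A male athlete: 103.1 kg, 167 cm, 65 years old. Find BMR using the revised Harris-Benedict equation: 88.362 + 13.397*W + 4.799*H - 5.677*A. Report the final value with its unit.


Intercept = 88.362
Weight contribution = 13.397 * 103.1 = 1381.2307
Height contribution = 4.799 * 167 = 801.433
Age contribution = 5.677 * 65 = 369.005
BMR = 88.362 + 1381.2307 + 801.433 - 369.005
= 1902.02 kcal/day

1902.02 kcal/day


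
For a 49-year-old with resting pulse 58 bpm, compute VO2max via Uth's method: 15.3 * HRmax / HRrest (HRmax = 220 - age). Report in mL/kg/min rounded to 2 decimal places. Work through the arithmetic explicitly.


Step 1: HRmax = 220 - 49 = 171 bpm
Step 2: Ratio = 171 / 58 = 2.9483
Step 3: VO2max = 15.3 * 2.9483 = 45.11 mL/kg/min

45.11 mL/kg/min


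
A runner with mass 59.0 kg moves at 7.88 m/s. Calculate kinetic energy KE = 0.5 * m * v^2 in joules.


v^2 = 7.88^2 = 62.0944
KE = 0.5 * 59.0 * 62.0944
= 1831.78 J

1831.78 J


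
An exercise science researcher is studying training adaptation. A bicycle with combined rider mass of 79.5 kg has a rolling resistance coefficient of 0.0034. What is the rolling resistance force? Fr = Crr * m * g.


Fr = 0.0034 * 79.5 * 9.81
= 0.2703 * 9.81
= 2.652 N

2.652 N


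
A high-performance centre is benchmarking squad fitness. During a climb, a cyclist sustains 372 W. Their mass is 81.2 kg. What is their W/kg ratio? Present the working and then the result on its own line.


Power-to-weight = 372 W / 81.2 kg
= 4.581 W/kg

4.581 W/kg


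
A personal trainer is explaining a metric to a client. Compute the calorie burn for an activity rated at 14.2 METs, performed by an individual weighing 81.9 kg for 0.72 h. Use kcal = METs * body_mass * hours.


Product of METs and mass = 14.2 * 81.9 = 1162.98
Total kcal = 1162.98 * 0.72 = 837.35 kcal

837.35 kcal


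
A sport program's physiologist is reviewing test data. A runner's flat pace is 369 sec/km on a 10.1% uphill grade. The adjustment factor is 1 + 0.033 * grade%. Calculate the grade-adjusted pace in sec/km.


Factor = 1 + 0.033 * 10.1 = 1.3333
Adjusted pace = 369 * 1.3333
= 491.99 sec/km

491.99 s/km


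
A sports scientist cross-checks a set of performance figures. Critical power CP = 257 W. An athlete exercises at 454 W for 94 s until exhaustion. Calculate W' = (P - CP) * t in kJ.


P - CP = 454 - 257 = 197 W
W' = 197 * 94 = 18518 J
= 18518 / 1000 = 18.518 kJ

18.518 kJ


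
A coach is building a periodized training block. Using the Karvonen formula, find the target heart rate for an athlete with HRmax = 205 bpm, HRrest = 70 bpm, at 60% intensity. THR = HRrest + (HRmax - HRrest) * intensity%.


HRR = 205 - 70 = 135
THR = 70 + 135 * 0.6
= 70 + 81.0
= 151.0 bpm

151.0 bpm


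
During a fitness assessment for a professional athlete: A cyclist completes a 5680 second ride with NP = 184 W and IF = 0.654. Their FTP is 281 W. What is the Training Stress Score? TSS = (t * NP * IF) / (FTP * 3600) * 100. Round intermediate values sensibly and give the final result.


t * NP * IF = 5680 * 184 * 0.654 = 683508.48
FTP * 3600 = 1011600
TSS = (683508.48 / 1011600) * 100 = 67.57

67.57 TSS


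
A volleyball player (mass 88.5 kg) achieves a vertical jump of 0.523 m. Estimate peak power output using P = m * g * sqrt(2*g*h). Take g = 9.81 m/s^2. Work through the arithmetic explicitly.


2 * g * h = 2 * 9.81 * 0.523 = 10.26126
sqrt(10.26126) = 3.20332 m/s
P = 88.5 * 9.81 * 3.20332 = 2781.07 W

2781.07 W


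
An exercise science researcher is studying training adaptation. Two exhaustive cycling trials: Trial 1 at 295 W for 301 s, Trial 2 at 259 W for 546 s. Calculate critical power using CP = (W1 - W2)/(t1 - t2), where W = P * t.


W1 = 295 * 301 = 88795 J
W2 = 259 * 546 = 141414 J
CP = (88795 - 141414) / (301 - 546)
= -52619 / -245
= 214.77 W

214.77 W


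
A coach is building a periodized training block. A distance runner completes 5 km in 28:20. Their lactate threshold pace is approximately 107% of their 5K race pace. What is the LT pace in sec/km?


Convert to seconds: 28 min 20 s = 1700 s
Pace per km = 1700 / 5 = 340.0 s/km
LT pace = 340.0 * 1.07 = 363.8 s/km

363.8 s/km


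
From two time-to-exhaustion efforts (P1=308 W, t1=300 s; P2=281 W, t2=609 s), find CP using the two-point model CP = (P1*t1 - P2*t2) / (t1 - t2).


Work in trial 1 = 92400 J
Work in trial 2 = 171129 J
Delta work = -78729 J
Delta time = -309 s
CP = -78729 / -309 = 254.79 W

254.79 W


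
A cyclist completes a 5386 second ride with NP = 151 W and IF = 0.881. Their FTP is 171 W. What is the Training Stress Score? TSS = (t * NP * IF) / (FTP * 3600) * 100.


t * NP * IF = 5386 * 151 * 0.881 = 716504.966
FTP * 3600 = 615600
TSS = (716504.966 / 615600) * 100 = 116.39

116.39 TSS


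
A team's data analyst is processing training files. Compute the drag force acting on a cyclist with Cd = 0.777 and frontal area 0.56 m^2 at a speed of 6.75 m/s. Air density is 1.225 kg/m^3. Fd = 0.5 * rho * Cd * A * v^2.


Step 1: v^2 = 45.5625
Step 2: Fd = 0.5 * 1.225 * 0.777 * 0.56 * 45.5625
= 12.143 N

12.143 N


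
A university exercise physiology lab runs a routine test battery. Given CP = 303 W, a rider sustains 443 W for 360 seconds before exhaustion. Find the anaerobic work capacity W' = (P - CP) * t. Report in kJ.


Excess power = 443 - 303 = 140 W
Work above CP = 140 * 360 = 50400 J
W' = 50.4 kJ

50.4 kJ


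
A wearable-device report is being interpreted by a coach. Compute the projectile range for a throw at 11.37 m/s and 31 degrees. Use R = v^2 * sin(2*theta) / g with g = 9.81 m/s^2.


Two times the angle = 62 degrees
sin(62) = 0.882948
R = 129.2769 * 0.882948 / 9.81 = 11.636 m

11.636 m


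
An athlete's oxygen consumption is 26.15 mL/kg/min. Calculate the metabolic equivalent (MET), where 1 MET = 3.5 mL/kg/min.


MET = VO2 / 3.5
= 26.15 / 3.5
= 7.47 METs

7.47 METs


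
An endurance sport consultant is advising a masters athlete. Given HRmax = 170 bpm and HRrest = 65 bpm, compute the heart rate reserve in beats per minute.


Heart rate reserve = maximum HR minus resting HR
HRR = 170 - 65 = 105 bpm

105 bpm


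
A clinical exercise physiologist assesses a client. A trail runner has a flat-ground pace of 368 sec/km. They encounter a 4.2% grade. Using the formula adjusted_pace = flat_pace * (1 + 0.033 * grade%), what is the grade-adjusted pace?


Grade factor = 1 + 0.033 * 4.2 = 1.1386
Adjusted = 368 * 1.1386 = 419.0 sec/km

419.0 s/km


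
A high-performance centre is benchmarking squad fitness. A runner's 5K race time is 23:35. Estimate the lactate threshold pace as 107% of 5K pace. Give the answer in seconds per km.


Total race time = 23*60 + 35 = 1415 seconds
5K pace = 1415 / 5 = 283.0 sec/km
LT pace = 283.0 * 1.07 = 302.81 sec/km

302.81 s/km


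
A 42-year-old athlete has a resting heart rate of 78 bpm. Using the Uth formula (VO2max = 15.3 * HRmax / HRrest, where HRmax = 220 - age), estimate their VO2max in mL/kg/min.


HRmax = 220 - 42 = 178 bpm
Ratio = HRmax / HRrest = 178 / 78 = 2.2821
VO2max = 15.3 * 2.2821 = 34.92 mL/kg/min

34.92 mL/kg/min


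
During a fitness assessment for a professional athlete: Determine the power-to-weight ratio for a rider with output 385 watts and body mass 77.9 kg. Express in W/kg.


P/W = 385 / 77.9 = 4.942 W/kg

4.942 W/kg


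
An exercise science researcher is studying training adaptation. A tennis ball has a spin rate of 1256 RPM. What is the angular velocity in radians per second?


Convert RPM to rad/s: multiply by 2*pi and divide by 60
omega = 1256 * 2 * pi / 60
= 131.528 rad/s

131.528 rad/s


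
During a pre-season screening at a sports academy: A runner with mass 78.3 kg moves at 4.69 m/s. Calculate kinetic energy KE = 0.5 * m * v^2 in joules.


v^2 = 4.69^2 = 21.9961
KE = 0.5 * 78.3 * 21.9961
= 861.15 J

861.15 J


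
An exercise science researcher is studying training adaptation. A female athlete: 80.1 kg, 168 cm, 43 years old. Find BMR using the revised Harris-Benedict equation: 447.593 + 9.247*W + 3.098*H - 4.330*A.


Intercept = 447.593
Weight contribution = 9.247 * 80.1 = 740.6847
Height contribution = 3.098 * 168 = 520.464
Age contribution = 4.33 * 43 = 186.19
BMR = 447.593 + 740.6847 + 520.464 - 186.19
= 1522.55 kcal/day

1522.55 kcal/day


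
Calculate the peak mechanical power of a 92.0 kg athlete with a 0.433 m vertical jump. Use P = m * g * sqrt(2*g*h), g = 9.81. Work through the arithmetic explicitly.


First, sqrt(2gh) = sqrt(2 * 9.81 * 0.433)
= sqrt(8.49546) = 2.914697 m/s
Power = 92.0 * 9.81 * 2.914697 = 2630.57 W

2630.57 W


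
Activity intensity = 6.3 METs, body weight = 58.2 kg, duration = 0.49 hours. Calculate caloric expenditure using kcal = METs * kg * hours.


kcal = 6.3 * 58.2 * 0.49
= 366.66 * 0.49
= 179.66 kcal

179.66 kcal


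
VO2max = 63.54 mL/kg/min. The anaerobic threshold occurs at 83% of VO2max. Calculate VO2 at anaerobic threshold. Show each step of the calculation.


AT fraction = 83 / 100 = 0.83
AT VO2 = 63.54 * 0.83
= 52.74 mL/kg/min

52.74 mL/kg/min


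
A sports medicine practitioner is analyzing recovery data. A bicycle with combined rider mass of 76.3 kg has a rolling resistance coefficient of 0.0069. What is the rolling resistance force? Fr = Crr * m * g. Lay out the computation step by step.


Fr = 0.0069 * 76.3 * 9.81
= 0.52647 * 9.81
= 5.165 N

5.165 N


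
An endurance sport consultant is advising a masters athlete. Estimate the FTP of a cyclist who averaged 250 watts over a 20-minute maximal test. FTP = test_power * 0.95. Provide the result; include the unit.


FTP = 250 * 0.95 = 237.5 W

237.5 W


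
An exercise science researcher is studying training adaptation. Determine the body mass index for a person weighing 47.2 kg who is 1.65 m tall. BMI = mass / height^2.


BMI = mass / height^2
= 47.2 / 1.65^2
= 47.2 / 2.7225
= 17.34 kg/m^2

17.34 kg/m^2


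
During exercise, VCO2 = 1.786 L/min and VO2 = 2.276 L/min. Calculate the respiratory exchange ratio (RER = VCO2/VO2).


RER = VCO2 / VO2
= 1.786 / 2.276
= 0.7847

0.7847


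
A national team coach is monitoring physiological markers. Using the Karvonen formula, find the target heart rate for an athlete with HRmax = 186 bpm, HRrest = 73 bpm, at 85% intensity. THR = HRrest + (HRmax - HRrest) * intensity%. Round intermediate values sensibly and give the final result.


HRR = 186 - 73 = 113
THR = 73 + 113 * 0.85
= 73 + 96.05
= 169.05 bpm

169.05 bpm


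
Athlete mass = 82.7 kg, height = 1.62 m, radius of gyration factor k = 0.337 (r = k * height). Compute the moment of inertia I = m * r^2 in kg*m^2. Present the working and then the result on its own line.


r = k * height = 0.337 * 1.62 = 0.54594 m
r^2 = 0.54594^2 = 0.29805
I = 82.7 * 0.29805 = 24.649 kg*m^2

24.649 kg*m^2


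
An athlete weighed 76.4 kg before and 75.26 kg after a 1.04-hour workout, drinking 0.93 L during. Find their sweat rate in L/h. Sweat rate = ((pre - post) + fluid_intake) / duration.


Body mass change = 1.14 kg
Total sweat loss = 1.14 + 0.93 = 2.07 L
Rate = 2.07 / 1.04 = 1.99 L/h

1.99 L/h


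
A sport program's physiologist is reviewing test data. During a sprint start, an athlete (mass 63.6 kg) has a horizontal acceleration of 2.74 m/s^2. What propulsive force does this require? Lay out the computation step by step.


Propulsive force = mass * acceleration
= 63.6 kg * 2.74 m/s^2
= 174.26 N

174.26 N


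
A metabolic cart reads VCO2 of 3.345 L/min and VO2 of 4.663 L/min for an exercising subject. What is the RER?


RER = VCO2 / VO2 = 3.345 / 4.663 = 0.7173

0.7173


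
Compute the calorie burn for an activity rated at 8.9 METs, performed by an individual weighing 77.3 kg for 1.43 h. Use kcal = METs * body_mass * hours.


Product of METs and mass = 8.9 * 77.3 = 687.97
Total kcal = 687.97 * 1.43 = 983.8 kcal

983.8 kcal


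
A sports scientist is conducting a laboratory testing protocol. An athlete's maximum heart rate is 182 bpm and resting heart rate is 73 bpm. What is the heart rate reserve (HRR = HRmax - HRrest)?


HRR = HRmax - HRrest
= 182 - 73
= 109 bpm

109 bpm


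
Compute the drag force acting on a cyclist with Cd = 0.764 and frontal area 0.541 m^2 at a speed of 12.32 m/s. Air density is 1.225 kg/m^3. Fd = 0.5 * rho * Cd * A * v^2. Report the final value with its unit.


Step 1: v^2 = 151.7824
Step 2: Fd = 0.5 * 1.225 * 0.764 * 0.541 * 151.7824
= 38.425 N

38.425 N


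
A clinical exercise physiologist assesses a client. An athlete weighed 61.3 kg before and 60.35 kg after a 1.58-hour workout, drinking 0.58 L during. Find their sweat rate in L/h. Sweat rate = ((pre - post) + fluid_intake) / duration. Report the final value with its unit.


Body mass change = 0.95 kg
Total sweat loss = 0.95 + 0.58 = 1.53 L
Rate = 1.53 / 1.58 = 0.968 L/h

0.968 L/h


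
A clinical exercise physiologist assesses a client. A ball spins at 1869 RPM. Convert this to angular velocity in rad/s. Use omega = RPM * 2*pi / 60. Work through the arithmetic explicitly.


omega = 1869 * 2 * pi / 60
= 1869 * 6.28318531 / 60
= 11743.273 / 60
= 195.721 rad/s

195.721 rad/s


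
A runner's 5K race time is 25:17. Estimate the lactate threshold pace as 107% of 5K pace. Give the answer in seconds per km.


Total race time = 25*60 + 17 = 1517 seconds
5K pace = 1517 / 5 = 303.4 sec/km
LT pace = 303.4 * 1.07 = 324.64 sec/km

324.64 s/km


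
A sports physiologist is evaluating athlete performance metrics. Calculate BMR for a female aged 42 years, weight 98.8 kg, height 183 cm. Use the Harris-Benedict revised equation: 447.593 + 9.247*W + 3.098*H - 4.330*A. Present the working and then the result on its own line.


Substituting values:
W term = 9.247 * 98.8 = 913.6036
H term = 3.098 * 183 = 566.934
A term = 4.330 * 42 = 181.86
BMR = 1746.27 kcal/day

1746.27 kcal/day


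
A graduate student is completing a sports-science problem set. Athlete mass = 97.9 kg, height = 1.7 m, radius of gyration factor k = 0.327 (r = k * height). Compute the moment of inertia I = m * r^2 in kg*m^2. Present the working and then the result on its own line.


r = k * height = 0.327 * 1.7 = 0.5559 m
r^2 = 0.5559^2 = 0.309025
I = 97.9 * 0.309025 = 30.254 kg*m^2

30.254 kg*m^2


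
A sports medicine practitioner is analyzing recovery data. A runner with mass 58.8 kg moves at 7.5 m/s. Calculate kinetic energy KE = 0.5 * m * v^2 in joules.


v^2 = 7.5^2 = 56.25
KE = 0.5 * 58.8 * 56.25
= 1653.75 J

1653.75 J


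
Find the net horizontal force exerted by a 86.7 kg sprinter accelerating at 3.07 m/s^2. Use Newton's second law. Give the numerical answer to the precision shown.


Newton's second law: F = m * a
F = 86.7 * 3.07 = 266.17 N

266.17 N


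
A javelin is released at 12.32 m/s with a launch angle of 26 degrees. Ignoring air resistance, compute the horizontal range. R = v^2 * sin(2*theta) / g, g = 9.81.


Launch speed squared = 151.7824
sin(2 * 26 deg) = 0.788011
Range = 151.7824 * 0.788011 / 9.81
= 12.192 m

12.192 m


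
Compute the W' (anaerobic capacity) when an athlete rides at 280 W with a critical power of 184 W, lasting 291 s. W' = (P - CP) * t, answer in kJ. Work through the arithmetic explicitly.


Above-CP power = 96 W
Duration = 291 s
W' = 96 * 291 = 27936 J
Convert: 27936 / 1000 = 27.936 kJ

27.936 kJ


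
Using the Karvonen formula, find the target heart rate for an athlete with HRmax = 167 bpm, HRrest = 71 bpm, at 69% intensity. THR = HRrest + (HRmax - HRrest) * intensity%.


HRR = 167 - 71 = 96
THR = 71 + 96 * 0.69
= 71 + 66.24
= 137.24 bpm

137.24 bpm


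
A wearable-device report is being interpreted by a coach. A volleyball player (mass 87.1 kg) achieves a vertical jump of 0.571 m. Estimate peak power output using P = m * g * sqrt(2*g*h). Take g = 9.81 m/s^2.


2 * g * h = 2 * 9.81 * 0.571 = 11.20302
sqrt(11.20302) = 3.347091 m/s
P = 87.1 * 9.81 * 3.347091 = 2859.93 W

2859.93 W


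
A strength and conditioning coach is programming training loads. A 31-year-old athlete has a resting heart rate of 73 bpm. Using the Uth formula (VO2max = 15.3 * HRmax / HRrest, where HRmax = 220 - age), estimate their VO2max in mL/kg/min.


HRmax = 220 - 31 = 189 bpm
Ratio = HRmax / HRrest = 189 / 73 = 2.589
VO2max = 15.3 * 2.589 = 39.61 mL/kg/min

39.61 mL/kg/min


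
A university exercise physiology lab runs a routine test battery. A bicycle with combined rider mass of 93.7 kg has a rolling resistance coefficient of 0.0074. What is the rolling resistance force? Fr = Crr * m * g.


Fr = 0.0074 * 93.7 * 9.81
= 0.69338 * 9.81
= 6.802 N

6.802 N


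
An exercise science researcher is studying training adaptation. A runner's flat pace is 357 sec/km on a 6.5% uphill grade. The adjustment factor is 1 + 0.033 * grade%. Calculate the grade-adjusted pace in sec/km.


Factor = 1 + 0.033 * 6.5 = 1.2145
Adjusted pace = 357 * 1.2145
= 433.58 sec/km

433.58 s/km


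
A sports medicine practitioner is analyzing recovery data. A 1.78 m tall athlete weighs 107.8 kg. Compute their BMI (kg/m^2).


height^2 = 3.1684 m^2
BMI = 107.8 / 3.1684 = 34.02 kg/m^2

34.02 kg/m^2


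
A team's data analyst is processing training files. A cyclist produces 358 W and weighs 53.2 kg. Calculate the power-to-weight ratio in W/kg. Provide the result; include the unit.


P/W = power / mass
= 358 / 53.2
= 6.729 W/kg

6.729 W/kg


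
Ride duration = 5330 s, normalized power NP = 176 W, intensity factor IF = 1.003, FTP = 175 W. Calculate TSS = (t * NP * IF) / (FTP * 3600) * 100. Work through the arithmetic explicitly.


Numerator = 5330 * 176 * 1.003 = 940894.24
Denominator = 175 * 3600 = 630000
TSS = 940894.24 / 630000 * 100
= 149.35

149.35 TSS


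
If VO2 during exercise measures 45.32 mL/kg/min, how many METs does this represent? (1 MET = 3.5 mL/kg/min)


METs = VO2 / 3.5 = 45.32 / 3.5 = 12.95

12.95 METs


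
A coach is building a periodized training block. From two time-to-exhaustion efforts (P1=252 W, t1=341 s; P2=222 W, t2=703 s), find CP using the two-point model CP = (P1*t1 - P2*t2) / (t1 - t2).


Work in trial 1 = 85932 J
Work in trial 2 = 156066 J
Delta work = -70134 J
Delta time = -362 s
CP = -70134 / -362 = 193.74 W

193.74 W


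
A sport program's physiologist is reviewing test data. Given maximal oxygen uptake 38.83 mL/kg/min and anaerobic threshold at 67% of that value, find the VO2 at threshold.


Percentage as decimal = 0.67
VO2 at AT = 38.83 * 0.67 = 26.02 mL/kg/min

26.02 mL/kg/min


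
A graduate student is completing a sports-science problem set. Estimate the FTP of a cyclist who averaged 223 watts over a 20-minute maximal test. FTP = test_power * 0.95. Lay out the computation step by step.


FTP = 223 * 0.95 = 211.85 W

211.85 W


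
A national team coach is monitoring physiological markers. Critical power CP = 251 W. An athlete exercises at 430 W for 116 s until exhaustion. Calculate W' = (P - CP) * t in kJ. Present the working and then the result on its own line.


P - CP = 430 - 251 = 179 W
W' = 179 * 116 = 20764 J
= 20764 / 1000 = 20.764 kJ

20.764 kJ


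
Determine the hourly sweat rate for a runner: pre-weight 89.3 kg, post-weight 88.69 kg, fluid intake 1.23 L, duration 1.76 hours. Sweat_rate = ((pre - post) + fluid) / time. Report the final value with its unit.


Mass lost = 89.3 - 88.69 = 0.61 kg
Add fluid consumed: 0.61 + 1.23 = 1.84 L total sweat
Sweat rate = 1.84 / 1.76 = 1.045 L/h

1.045 L/h


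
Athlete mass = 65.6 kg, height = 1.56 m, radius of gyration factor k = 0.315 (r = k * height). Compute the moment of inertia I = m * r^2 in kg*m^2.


r = k * height = 0.315 * 1.56 = 0.4914 m
r^2 = 0.4914^2 = 0.241474
I = 65.6 * 0.241474 = 15.841 kg*m^2

15.841 kg*m^2


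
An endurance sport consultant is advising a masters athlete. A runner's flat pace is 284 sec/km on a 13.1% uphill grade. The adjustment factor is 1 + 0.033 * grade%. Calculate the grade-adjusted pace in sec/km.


Factor = 1 + 0.033 * 13.1 = 1.4323
Adjusted pace = 284 * 1.4323
= 406.77 sec/km

406.77 s/km


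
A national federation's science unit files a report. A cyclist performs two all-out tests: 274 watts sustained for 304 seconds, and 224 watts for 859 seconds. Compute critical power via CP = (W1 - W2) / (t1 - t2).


W1 = P1 * t1 = 274 * 304 = 83296 J
W2 = P2 * t2 = 224 * 859 = 192416 J
CP = (83296 - 192416) / (304 - 859)
= 196.61 W

196.61 W


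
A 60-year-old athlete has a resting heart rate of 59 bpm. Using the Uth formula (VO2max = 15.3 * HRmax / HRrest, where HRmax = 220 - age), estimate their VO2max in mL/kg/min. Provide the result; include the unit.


HRmax = 220 - 60 = 160 bpm
Ratio = HRmax / HRrest = 160 / 59 = 2.7119
VO2max = 15.3 * 2.7119 = 41.49 mL/kg/min

41.49 mL/kg/min


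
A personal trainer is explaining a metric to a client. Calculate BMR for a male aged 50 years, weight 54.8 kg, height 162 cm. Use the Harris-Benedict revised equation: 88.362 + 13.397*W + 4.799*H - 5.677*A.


Substituting values:
W term = 13.397 * 54.8 = 734.1556
H term = 4.799 * 162 = 777.438
A term = 5.677 * 50 = 283.85
BMR = 1316.11 kcal/day

1316.11 kcal/day


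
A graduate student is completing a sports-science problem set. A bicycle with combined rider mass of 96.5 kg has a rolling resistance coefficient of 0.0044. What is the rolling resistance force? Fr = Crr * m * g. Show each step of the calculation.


Fr = 0.0044 * 96.5 * 9.81
= 0.4246 * 9.81
= 4.165 N

4.165 N


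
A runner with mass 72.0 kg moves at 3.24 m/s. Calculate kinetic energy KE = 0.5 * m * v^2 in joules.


v^2 = 3.24^2 = 10.4976
KE = 0.5 * 72.0 * 10.4976
= 377.91 J

377.91 J


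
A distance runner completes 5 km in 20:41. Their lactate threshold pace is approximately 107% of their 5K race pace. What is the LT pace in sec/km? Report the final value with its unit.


Convert to seconds: 20 min 41 s = 1241 s
Pace per km = 1241 / 5 = 248.2 s/km
LT pace = 248.2 * 1.07 = 265.57 s/km

265.57 s/km


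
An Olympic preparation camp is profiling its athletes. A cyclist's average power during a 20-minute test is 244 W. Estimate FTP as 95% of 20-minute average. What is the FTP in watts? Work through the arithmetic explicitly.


FTP = 20-min power * 0.95
= 244 * 0.95
= 231.8 W

231.8 W


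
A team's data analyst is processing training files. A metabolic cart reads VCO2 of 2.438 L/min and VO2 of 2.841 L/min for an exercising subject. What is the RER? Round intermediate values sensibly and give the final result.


RER = VCO2 / VO2 = 2.438 / 2.841 = 0.8581

0.8581


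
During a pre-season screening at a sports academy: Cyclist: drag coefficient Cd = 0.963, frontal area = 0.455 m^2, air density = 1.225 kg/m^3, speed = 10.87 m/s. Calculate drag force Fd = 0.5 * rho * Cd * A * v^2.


v^2 = 10.87^2 = 118.1569
Fd = 0.5 * 1.225 * 0.963 * 0.455 * 118.1569
= 31.71 N

31.71 N


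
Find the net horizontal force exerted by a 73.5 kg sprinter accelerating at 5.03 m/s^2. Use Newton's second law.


Newton's second law: F = m * a
F = 73.5 * 5.03 = 369.71 N

369.71 N


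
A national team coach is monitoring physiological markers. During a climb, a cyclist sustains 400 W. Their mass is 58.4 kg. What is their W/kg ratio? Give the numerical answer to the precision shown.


Power-to-weight = 400 W / 58.4 kg
= 6.849 W/kg

6.849 W/kg


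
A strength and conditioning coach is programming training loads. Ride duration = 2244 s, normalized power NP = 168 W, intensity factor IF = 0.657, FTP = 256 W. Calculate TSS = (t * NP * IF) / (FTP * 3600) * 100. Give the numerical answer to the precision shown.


Numerator = 2244 * 168 * 0.657 = 247683.744
Denominator = 256 * 3600 = 921600
TSS = 247683.744 / 921600 * 100
= 26.88

26.88 TSS


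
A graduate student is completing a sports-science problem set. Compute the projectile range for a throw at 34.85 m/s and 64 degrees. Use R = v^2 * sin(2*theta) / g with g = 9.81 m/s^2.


Two times the angle = 128 degrees
sin(128) = 0.788011
R = 1214.5225 * 0.788011 / 9.81 = 97.559 m

97.559 m


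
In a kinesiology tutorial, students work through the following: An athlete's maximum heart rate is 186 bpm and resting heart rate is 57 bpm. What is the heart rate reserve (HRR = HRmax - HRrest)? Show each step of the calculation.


HRR = HRmax - HRrest
= 186 - 57
= 129 bpm

129 bpm


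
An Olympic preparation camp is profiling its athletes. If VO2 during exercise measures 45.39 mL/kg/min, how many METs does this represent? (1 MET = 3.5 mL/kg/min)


METs = VO2 / 3.5 = 45.39 / 3.5 = 12.97

12.97 METs


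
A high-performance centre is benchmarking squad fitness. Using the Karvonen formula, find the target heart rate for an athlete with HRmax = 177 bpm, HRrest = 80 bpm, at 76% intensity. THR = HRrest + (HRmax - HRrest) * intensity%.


HRR = 177 - 80 = 97
THR = 80 + 97 * 0.76
= 80 + 73.72
= 153.72 bpm

153.72 bpm


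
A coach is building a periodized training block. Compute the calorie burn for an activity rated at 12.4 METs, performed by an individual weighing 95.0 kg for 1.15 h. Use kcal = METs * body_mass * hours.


Product of METs and mass = 12.4 * 95.0 = 1178.0
Total kcal = 1178.0 * 1.15 = 1354.7 kcal

1354.7 kcal


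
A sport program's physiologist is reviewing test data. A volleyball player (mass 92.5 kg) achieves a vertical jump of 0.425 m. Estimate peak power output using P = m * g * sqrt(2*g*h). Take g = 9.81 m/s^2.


2 * g * h = 2 * 9.81 * 0.425 = 8.3385
sqrt(8.3385) = 2.887646 m/s
P = 92.5 * 9.81 * 2.887646 = 2620.32 W

2620.32 W


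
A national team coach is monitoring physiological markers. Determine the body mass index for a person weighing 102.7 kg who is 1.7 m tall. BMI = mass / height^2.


BMI = mass / height^2
= 102.7 / 1.7^2
= 102.7 / 2.89
= 35.54 kg/m^2

35.54 kg/m^2


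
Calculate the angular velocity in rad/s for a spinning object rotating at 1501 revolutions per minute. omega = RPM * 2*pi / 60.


omega = RPM * 2*pi / 60
= 1501 * 6.28318531 / 60
= 157.184 rad/s

157.184 rad/s


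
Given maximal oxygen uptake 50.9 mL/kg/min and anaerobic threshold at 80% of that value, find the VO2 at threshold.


Percentage as decimal = 0.8
VO2 at AT = 50.9 * 0.8 = 40.72 mL/kg/min

40.72 mL/kg/min


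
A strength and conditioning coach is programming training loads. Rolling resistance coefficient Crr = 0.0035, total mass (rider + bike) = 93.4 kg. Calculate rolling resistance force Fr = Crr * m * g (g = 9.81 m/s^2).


Fr = Crr * m * g
= 0.0035 * 93.4 * 9.81
= 3.207 N

3.207 N


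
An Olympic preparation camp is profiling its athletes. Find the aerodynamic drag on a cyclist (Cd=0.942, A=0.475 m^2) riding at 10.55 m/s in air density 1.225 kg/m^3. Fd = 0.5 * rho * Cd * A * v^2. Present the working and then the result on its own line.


Fd = 0.5 * 1.225 * 0.942 * 0.475 * 10.55^2
= 0.5 * 1.225 * 0.942 * 0.475 * 111.3025
= 30.504 N

30.504 N


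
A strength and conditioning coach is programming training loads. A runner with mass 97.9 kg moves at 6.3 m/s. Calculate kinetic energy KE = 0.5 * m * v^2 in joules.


v^2 = 6.3^2 = 39.69
KE = 0.5 * 97.9 * 39.69
= 1942.83 J

1942.83 J


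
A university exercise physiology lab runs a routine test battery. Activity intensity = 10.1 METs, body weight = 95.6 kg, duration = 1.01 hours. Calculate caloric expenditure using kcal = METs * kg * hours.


kcal = 10.1 * 95.6 * 1.01
= 965.56 * 1.01
= 975.22 kcal

975.22 kcal


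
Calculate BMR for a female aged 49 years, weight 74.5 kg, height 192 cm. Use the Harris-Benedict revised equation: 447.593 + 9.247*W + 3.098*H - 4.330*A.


Substituting values:
W term = 9.247 * 74.5 = 688.9015
H term = 3.098 * 192 = 594.816
A term = 4.330 * 49 = 212.17
BMR = 1519.14 kcal/day

1519.14 kcal/day


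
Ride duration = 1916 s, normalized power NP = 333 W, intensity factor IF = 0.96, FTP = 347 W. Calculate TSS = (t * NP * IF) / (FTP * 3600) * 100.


Numerator = 1916 * 333 * 0.96 = 612506.88
Denominator = 347 * 3600 = 1249200
TSS = 612506.88 / 1249200 * 100
= 49.03

49.03 TSS


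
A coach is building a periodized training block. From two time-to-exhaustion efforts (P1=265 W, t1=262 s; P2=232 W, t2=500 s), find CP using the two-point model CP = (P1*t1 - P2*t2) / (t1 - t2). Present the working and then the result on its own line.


Work in trial 1 = 69430 J
Work in trial 2 = 116000 J
Delta work = -46570 J
Delta time = -238 s
CP = -46570 / -238 = 195.67 W

195.67 W


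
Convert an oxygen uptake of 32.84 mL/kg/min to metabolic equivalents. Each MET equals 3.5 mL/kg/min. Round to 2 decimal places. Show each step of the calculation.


One MET = 3.5 mL/kg/min
Number of METs = 32.84 / 3.5
= 9.38 METs

9.38 METs


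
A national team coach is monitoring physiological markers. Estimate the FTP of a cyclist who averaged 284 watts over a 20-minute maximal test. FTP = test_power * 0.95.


FTP = 284 * 0.95 = 269.8 W

269.8 W


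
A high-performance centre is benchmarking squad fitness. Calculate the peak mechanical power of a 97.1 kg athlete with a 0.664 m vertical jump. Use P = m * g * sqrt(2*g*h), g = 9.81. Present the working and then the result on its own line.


First, sqrt(2gh) = sqrt(2 * 9.81 * 0.664)
= sqrt(13.02768) = 3.609388 m/s
Power = 97.1 * 9.81 * 3.609388 = 3438.13 W

3438.13 W


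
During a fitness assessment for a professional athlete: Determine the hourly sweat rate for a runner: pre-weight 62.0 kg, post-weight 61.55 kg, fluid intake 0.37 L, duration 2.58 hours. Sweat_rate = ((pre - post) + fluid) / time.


Mass lost = 62.0 - 61.55 = 0.45 kg
Add fluid consumed: 0.45 + 0.37 = 0.82 L total sweat
Sweat rate = 0.82 / 2.58 = 0.318 L/h

0.318 L/h


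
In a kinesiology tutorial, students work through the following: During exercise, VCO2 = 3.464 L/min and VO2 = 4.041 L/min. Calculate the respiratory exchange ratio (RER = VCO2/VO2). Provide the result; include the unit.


RER = VCO2 / VO2
= 3.464 / 4.041
= 0.8572

0.8572


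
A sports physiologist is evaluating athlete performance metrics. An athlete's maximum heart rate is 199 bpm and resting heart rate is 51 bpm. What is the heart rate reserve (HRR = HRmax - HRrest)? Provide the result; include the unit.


HRR = HRmax - HRrest
= 199 - 51
= 148 bpm

148 bpm


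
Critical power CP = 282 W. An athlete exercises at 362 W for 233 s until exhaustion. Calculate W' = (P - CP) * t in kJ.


P - CP = 362 - 282 = 80 W
W' = 80 * 233 = 18640 J
= 18640 / 1000 = 18.64 kJ

18.64 kJ


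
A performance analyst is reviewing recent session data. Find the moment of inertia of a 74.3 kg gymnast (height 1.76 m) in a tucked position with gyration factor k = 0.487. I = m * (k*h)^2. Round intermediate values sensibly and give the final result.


Radius of gyration = 0.487 * 1.76 = 0.85712 m
I = 74.3 * 0.85712^2
= 74.3 * 0.734655
= 54.585 kg*m^2

54.585 kg*m^2


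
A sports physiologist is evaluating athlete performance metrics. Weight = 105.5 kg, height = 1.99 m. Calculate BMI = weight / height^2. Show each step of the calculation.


height^2 = 1.99^2 = 3.9601
BMI = 105.5 / 3.9601 = 26.64 kg/m^2

26.64 kg/m^2


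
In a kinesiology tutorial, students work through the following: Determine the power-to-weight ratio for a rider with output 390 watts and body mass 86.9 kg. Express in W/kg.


P/W = 390 / 86.9 = 4.488 W/kg

4.488 W/kg


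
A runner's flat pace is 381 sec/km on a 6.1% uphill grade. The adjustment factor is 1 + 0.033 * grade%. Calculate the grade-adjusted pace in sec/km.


Factor = 1 + 0.033 * 6.1 = 1.2013
Adjusted pace = 381 * 1.2013
= 457.7 sec/km

457.7 s/km


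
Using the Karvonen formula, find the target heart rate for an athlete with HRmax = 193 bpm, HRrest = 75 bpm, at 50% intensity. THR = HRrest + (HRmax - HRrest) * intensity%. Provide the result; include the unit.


HRR = 193 - 75 = 118
THR = 75 + 118 * 0.5
= 75 + 59.0
= 134.0 bpm

134.0 bpm


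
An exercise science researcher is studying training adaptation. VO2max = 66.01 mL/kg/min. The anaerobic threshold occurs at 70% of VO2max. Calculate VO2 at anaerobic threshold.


AT fraction = 70 / 100 = 0.7
AT VO2 = 66.01 * 0.7
= 46.21 mL/kg/min

46.21 mL/kg/min


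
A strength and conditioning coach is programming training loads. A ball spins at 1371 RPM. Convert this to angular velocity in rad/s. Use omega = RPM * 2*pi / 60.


omega = 1371 * 2 * pi / 60
= 1371 * 6.28318531 / 60
= 8614.247 / 60
= 143.571 rad/s

143.571 rad/s


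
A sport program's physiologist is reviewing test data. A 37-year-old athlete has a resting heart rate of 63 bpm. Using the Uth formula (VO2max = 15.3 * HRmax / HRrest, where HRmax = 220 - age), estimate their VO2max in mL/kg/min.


HRmax = 220 - 37 = 183 bpm
Ratio = HRmax / HRrest = 183 / 63 = 2.9048
VO2max = 15.3 * 2.9048 = 44.44 mL/kg/min

44.44 mL/kg/min


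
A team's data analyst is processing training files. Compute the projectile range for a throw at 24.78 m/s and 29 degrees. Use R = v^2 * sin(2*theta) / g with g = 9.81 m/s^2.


Two times the angle = 58 degrees
sin(58) = 0.848048
R = 614.0484 * 0.848048 / 9.81 = 53.083 m

53.083 m


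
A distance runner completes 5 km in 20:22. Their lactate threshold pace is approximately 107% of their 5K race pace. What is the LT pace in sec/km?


Convert to seconds: 20 min 22 s = 1222 s
Pace per km = 1222 / 5 = 244.4 s/km
LT pace = 244.4 * 1.07 = 261.51 s/km

261.51 s/km


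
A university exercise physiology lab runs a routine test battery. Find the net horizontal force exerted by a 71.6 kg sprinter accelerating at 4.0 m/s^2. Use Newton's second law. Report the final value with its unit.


Newton's second law: F = m * a
F = 71.6 * 4.0 = 286.4 N

286.4 N


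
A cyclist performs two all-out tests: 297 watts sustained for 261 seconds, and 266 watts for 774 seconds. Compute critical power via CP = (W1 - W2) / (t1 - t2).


W1 = P1 * t1 = 297 * 261 = 77517 J
W2 = P2 * t2 = 266 * 774 = 205884 J
CP = (77517 - 205884) / (261 - 774)
= 250.23 W

250.23 W


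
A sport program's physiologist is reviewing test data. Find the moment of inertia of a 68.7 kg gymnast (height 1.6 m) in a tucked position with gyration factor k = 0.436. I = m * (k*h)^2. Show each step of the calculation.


Radius of gyration = 0.436 * 1.6 = 0.6976 m
I = 68.7 * 0.6976^2
= 68.7 * 0.486646
= 33.433 kg*m^2

33.433 kg*m^2


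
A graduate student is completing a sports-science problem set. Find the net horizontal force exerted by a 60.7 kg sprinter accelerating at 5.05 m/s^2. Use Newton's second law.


Newton's second law: F = m * a
F = 60.7 * 5.05 = 306.54 N

306.54 N


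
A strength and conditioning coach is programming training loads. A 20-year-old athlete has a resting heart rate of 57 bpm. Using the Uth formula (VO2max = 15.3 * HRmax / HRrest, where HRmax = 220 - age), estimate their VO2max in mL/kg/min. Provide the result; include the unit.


HRmax = 220 - 20 = 200 bpm
Ratio = HRmax / HRrest = 200 / 57 = 3.5088
VO2max = 15.3 * 3.5088 = 53.68 mL/kg/min

53.68 mL/kg/min


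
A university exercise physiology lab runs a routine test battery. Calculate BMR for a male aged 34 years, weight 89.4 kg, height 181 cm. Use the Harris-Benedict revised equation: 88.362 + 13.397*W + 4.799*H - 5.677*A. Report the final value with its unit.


Substituting values:
W term = 13.397 * 89.4 = 1197.6918
H term = 4.799 * 181 = 868.619
A term = 5.677 * 34 = 193.018
BMR = 1961.65 kcal/day

1961.65 kcal/day


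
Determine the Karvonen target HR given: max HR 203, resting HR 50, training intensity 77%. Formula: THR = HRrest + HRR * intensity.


HRR = HRmax - HRrest = 203 - 50 = 153
THR = 50 + 153 * 0.77
= 167.81 bpm

167.81 bpm


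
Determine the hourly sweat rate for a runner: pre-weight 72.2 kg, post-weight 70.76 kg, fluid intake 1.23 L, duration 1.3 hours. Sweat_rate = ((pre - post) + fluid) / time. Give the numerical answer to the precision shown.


Mass lost = 72.2 - 70.76 = 1.44 kg
Add fluid consumed: 1.44 + 1.23 = 2.67 L total sweat
Sweat rate = 2.67 / 1.3 = 2.054 L/h

2.054 L/h


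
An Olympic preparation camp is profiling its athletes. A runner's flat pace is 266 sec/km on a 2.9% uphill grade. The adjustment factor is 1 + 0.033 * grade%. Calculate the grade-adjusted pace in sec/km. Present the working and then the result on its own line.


Factor = 1 + 0.033 * 2.9 = 1.0957
Adjusted pace = 266 * 1.0957
= 291.46 sec/km

291.46 s/km


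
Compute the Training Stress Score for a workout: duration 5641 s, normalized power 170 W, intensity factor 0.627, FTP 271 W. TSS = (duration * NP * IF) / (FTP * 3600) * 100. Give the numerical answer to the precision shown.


Product = 5641 * 170 * 0.627 = 601274.19
Base = 271 * 3600 = 975600
TSS = 601274.19 / 975600 * 100 = 61.63

61.63 TSS


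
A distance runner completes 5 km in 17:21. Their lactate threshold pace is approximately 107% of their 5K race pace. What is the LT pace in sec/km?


Convert to seconds: 17 min 21 s = 1041 s
Pace per km = 1041 / 5 = 208.2 s/km
LT pace = 208.2 * 1.07 = 222.77 s/km

222.77 s/km


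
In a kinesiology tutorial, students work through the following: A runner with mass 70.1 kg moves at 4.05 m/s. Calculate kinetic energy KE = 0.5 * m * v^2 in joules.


v^2 = 4.05^2 = 16.4025
KE = 0.5 * 70.1 * 16.4025
= 574.91 J

574.91 J


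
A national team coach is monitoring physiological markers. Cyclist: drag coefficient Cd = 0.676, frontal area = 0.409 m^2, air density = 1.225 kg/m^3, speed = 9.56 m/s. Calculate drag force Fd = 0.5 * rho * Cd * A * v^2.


v^2 = 9.56^2 = 91.3936
Fd = 0.5 * 1.225 * 0.676 * 0.409 * 91.3936
= 15.477 N

15.477 N


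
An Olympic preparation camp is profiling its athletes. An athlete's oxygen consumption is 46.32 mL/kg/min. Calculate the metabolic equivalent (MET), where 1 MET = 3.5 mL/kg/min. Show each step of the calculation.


MET = VO2 / 3.5
= 46.32 / 3.5
= 13.23 METs

13.23 METs
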